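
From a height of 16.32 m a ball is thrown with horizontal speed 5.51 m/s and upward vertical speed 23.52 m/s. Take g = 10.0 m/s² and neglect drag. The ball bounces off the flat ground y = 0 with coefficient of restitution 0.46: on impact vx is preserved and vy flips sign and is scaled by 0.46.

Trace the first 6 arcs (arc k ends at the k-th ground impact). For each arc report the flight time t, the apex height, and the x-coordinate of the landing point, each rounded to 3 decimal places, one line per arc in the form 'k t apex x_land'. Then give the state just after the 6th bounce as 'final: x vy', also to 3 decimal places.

1 5.318 43.980 29.301
2 2.729 9.306 44.335
3 1.255 1.969 51.251
4 0.577 0.417 54.432
5 0.266 0.088 55.896
6 0.122 0.019 56.569
final: 56.569 0.281

Arc 1: start y=16.320, vy=23.520 → t=5.318, apex=43.980, x_land=29.301, impact vy=-29.658
  bounce: vy ← 0.46·29.658 = 13.643
Arc 2: start y=0.000, vy=13.643 → t=2.729, apex=9.306, x_land=44.335, impact vy=-13.643
  bounce: vy ← 0.46·13.643 = 6.276
Arc 3: start y=0.000, vy=6.276 → t=1.255, apex=1.969, x_land=51.251, impact vy=-6.276
  bounce: vy ← 0.46·6.276 = 2.887
Arc 4: start y=0.000, vy=2.887 → t=0.577, apex=0.417, x_land=54.432, impact vy=-2.887
  bounce: vy ← 0.46·2.887 = 1.328
Arc 5: start y=0.000, vy=1.328 → t=0.266, apex=0.088, x_land=55.896, impact vy=-1.328
  bounce: vy ← 0.46·1.328 = 0.611
Arc 6: start y=0.000, vy=0.611 → t=0.122, apex=0.019, x_land=56.569, impact vy=-0.611
  bounce: vy ← 0.46·0.611 = 0.281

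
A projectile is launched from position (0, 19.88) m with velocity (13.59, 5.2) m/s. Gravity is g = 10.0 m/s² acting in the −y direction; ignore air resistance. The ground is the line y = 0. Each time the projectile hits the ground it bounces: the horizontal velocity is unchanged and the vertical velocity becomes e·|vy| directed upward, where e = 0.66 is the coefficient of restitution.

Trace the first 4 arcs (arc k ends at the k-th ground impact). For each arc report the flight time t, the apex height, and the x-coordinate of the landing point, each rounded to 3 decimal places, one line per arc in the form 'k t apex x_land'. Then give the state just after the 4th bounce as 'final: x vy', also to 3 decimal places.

1 2.581 21.232 35.071
2 2.720 9.249 72.038
3 1.795 4.029 96.435
4 1.185 1.755 112.538
final: 112.538 3.910

Arc 1: start y=19.880, vy=5.200 → t=2.581, apex=21.232, x_land=35.071, impact vy=-20.607
  bounce: vy ← 0.66·20.607 = 13.600
Arc 2: start y=0.000, vy=13.600 → t=2.720, apex=9.249, x_land=72.038, impact vy=-13.600
  bounce: vy ← 0.66·13.600 = 8.976
Arc 3: start y=0.000, vy=8.976 → t=1.795, apex=4.029, x_land=96.435, impact vy=-8.976
  bounce: vy ← 0.66·8.976 = 5.924
Arc 4: start y=0.000, vy=5.924 → t=1.185, apex=1.755, x_land=112.538, impact vy=-5.924
  bounce: vy ← 0.66·5.924 = 3.910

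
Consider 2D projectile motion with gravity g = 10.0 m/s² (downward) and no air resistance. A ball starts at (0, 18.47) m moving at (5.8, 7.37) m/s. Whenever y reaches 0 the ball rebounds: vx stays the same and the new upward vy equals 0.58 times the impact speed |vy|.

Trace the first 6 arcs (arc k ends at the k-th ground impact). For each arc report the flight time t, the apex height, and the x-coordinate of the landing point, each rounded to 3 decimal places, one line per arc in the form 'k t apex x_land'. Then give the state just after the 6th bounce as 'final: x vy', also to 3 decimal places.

Arc 1: start y=18.470, vy=7.370 → t=2.795, apex=21.186, x_land=16.214, impact vy=-20.584
  bounce: vy ← 0.58·20.584 = 11.939
Arc 2: start y=0.000, vy=11.939 → t=2.388, apex=7.127, x_land=30.063, impact vy=-11.939
  bounce: vy ← 0.58·11.939 = 6.925
Arc 3: start y=0.000, vy=6.925 → t=1.385, apex=2.397, x_land=38.095, impact vy=-6.925
  bounce: vy ← 0.58·6.925 = 4.016
Arc 4: start y=0.000, vy=4.016 → t=0.803, apex=0.807, x_land=42.754, impact vy=-4.016
  bounce: vy ← 0.58·4.016 = 2.329
Arc 5: start y=0.000, vy=2.329 → t=0.466, apex=0.271, x_land=45.456, impact vy=-2.329
  bounce: vy ← 0.58·2.329 = 1.351
Arc 6: start y=0.000, vy=1.351 → t=0.270, apex=0.091, x_land=47.023, impact vy=-1.351
  bounce: vy ← 0.58·1.351 = 0.784

1 2.795 21.186 16.214
2 2.388 7.127 30.063
3 1.385 2.397 38.095
4 0.803 0.807 42.754
5 0.466 0.271 45.456
6 0.270 0.091 47.023
final: 47.023 0.784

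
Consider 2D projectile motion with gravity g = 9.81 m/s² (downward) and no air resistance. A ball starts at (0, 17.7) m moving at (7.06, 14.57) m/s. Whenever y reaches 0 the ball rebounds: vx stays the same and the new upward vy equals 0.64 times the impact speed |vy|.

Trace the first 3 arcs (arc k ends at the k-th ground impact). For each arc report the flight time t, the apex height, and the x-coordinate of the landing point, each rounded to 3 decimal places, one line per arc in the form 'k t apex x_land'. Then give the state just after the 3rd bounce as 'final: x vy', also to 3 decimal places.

Arc 1: start y=17.700, vy=14.570 → t=3.897, apex=28.520, x_land=27.510, impact vy=-23.655
  bounce: vy ← 0.64·23.655 = 15.139
Arc 2: start y=0.000, vy=15.139 → t=3.086, apex=11.682, x_land=49.300, impact vy=-15.139
  bounce: vy ← 0.64·15.139 = 9.689
Arc 3: start y=0.000, vy=9.689 → t=1.975, apex=4.785, x_land=63.246, impact vy=-9.689
  bounce: vy ← 0.64·9.689 = 6.201

1 3.897 28.520 27.510
2 3.086 11.682 49.300
3 1.975 4.785 63.246
final: 63.246 6.201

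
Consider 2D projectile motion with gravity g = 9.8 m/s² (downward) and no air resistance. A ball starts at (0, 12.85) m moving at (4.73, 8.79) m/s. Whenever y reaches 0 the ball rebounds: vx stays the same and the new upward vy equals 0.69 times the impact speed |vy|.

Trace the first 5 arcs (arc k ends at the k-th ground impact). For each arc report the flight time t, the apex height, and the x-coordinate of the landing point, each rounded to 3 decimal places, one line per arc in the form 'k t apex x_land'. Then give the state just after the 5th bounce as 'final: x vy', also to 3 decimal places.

1 2.748 16.792 12.999
2 2.555 7.995 25.082
3 1.763 3.806 33.420
4 1.216 1.812 39.173
5 0.839 0.863 43.142
final: 43.142 2.837

Arc 1: start y=12.850, vy=8.790 → t=2.748, apex=16.792, x_land=12.999, impact vy=-18.142
  bounce: vy ← 0.69·18.142 = 12.518
Arc 2: start y=0.000, vy=12.518 → t=2.555, apex=7.995, x_land=25.082, impact vy=-12.518
  bounce: vy ← 0.69·12.518 = 8.637
Arc 3: start y=0.000, vy=8.637 → t=1.763, apex=3.806, x_land=33.420, impact vy=-8.637
  bounce: vy ← 0.69·8.637 = 5.960
Arc 4: start y=0.000, vy=5.960 → t=1.216, apex=1.812, x_land=39.173, impact vy=-5.960
  bounce: vy ← 0.69·5.960 = 4.112
Arc 5: start y=0.000, vy=4.112 → t=0.839, apex=0.863, x_land=43.142, impact vy=-4.112
  bounce: vy ← 0.69·4.112 = 2.837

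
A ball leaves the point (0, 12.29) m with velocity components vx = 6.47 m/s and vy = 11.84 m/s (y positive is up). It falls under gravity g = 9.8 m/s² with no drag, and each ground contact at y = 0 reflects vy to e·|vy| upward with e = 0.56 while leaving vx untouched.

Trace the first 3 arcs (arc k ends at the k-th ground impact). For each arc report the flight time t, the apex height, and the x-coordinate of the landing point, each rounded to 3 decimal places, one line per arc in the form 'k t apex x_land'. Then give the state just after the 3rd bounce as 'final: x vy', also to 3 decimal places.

1 3.200 19.442 20.705
2 2.231 6.097 35.139
3 1.249 1.912 43.222
final: 43.222 3.428

Arc 1: start y=12.290, vy=11.840 → t=3.200, apex=19.442, x_land=20.705, impact vy=-19.521
  bounce: vy ← 0.56·19.521 = 10.932
Arc 2: start y=0.000, vy=10.932 → t=2.231, apex=6.097, x_land=35.139, impact vy=-10.932
  bounce: vy ← 0.56·10.932 = 6.122
Arc 3: start y=0.000, vy=6.122 → t=1.249, apex=1.912, x_land=43.222, impact vy=-6.122
  bounce: vy ← 0.56·6.122 = 3.428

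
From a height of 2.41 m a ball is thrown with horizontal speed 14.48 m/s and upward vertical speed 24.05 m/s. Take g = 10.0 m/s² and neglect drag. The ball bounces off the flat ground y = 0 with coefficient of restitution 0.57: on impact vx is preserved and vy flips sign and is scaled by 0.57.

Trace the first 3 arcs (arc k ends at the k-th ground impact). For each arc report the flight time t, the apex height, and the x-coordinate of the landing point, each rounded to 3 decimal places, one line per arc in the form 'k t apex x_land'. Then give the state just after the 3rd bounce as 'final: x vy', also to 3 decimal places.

Arc 1: start y=2.410, vy=24.050 → t=4.908, apex=31.330, x_land=71.071, impact vy=-25.032
  bounce: vy ← 0.57·25.032 = 14.268
Arc 2: start y=0.000, vy=14.268 → t=2.854, apex=10.179, x_land=112.392, impact vy=-14.268
  bounce: vy ← 0.57·14.268 = 8.133
Arc 3: start y=0.000, vy=8.133 → t=1.627, apex=3.307, x_land=135.945, impact vy=-8.133
  bounce: vy ← 0.57·8.133 = 4.636

1 4.908 31.330 71.071
2 2.854 10.179 112.392
3 1.627 3.307 135.945
final: 135.945 4.636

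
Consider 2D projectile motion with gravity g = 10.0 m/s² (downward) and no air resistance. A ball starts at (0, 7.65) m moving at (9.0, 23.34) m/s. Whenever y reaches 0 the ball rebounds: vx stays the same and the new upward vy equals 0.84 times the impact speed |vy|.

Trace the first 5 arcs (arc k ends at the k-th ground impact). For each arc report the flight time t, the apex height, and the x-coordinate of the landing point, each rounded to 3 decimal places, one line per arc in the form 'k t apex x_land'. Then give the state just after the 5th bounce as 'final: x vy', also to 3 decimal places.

1 4.976 34.888 44.780
2 4.438 24.617 84.719
3 3.728 17.370 118.268
4 3.131 12.256 146.450
5 2.630 8.648 170.122
final: 170.122 11.047

Arc 1: start y=7.650, vy=23.340 → t=4.976, apex=34.888, x_land=44.780, impact vy=-26.415
  bounce: vy ← 0.84·26.415 = 22.189
Arc 2: start y=0.000, vy=22.189 → t=4.438, apex=24.617, x_land=84.719, impact vy=-22.189
  bounce: vy ← 0.84·22.189 = 18.638
Arc 3: start y=0.000, vy=18.638 → t=3.728, apex=17.370, x_land=118.268, impact vy=-18.638
  bounce: vy ← 0.84·18.638 = 15.656
Arc 4: start y=0.000, vy=15.656 → t=3.131, apex=12.256, x_land=146.450, impact vy=-15.656
  bounce: vy ← 0.84·15.656 = 13.151
Arc 5: start y=0.000, vy=13.151 → t=2.630, apex=8.648, x_land=170.122, impact vy=-13.151
  bounce: vy ← 0.84·13.151 = 11.047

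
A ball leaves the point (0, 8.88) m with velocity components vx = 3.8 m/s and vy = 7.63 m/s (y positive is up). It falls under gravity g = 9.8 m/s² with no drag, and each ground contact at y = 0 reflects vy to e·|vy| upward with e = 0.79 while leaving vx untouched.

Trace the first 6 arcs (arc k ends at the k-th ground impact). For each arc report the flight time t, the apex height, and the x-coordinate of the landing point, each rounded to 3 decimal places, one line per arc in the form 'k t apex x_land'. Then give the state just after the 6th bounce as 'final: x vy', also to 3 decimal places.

1 2.334 11.850 8.868
2 2.457 7.396 18.205
3 1.941 4.616 25.581
4 1.533 2.881 31.408
5 1.211 1.798 36.012
6 0.957 1.122 39.649
final: 39.649 3.705

Arc 1: start y=8.880, vy=7.630 → t=2.334, apex=11.850, x_land=8.868, impact vy=-15.240
  bounce: vy ← 0.79·15.240 = 12.040
Arc 2: start y=0.000, vy=12.040 → t=2.457, apex=7.396, x_land=18.205, impact vy=-12.040
  bounce: vy ← 0.79·12.040 = 9.511
Arc 3: start y=0.000, vy=9.511 → t=1.941, apex=4.616, x_land=25.581, impact vy=-9.511
  bounce: vy ← 0.79·9.511 = 7.514
Arc 4: start y=0.000, vy=7.514 → t=1.533, apex=2.881, x_land=31.408, impact vy=-7.514
  bounce: vy ← 0.79·7.514 = 5.936
Arc 5: start y=0.000, vy=5.936 → t=1.211, apex=1.798, x_land=36.012, impact vy=-5.936
  bounce: vy ← 0.79·5.936 = 4.690
Arc 6: start y=0.000, vy=4.690 → t=0.957, apex=1.122, x_land=39.649, impact vy=-4.690
  bounce: vy ← 0.79·4.690 = 3.705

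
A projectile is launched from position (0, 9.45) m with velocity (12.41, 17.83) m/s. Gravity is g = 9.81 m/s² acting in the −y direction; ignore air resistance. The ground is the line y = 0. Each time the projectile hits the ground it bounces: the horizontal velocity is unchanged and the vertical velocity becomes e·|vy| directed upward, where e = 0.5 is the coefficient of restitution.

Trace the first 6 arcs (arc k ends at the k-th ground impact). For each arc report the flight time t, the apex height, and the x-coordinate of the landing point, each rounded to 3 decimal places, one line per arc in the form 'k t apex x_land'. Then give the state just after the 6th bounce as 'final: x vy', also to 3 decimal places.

1 4.104 25.653 50.936
2 2.287 6.413 79.317
3 1.143 1.603 93.507
4 0.572 0.401 100.603
5 0.286 0.100 104.150
6 0.143 0.025 105.924
final: 105.924 0.351

Arc 1: start y=9.450, vy=17.830 → t=4.104, apex=25.653, x_land=50.936, impact vy=-22.435
  bounce: vy ← 0.5·22.435 = 11.217
Arc 2: start y=0.000, vy=11.217 → t=2.287, apex=6.413, x_land=79.317, impact vy=-11.217
  bounce: vy ← 0.5·11.217 = 5.609
Arc 3: start y=0.000, vy=5.609 → t=1.143, apex=1.603, x_land=93.507, impact vy=-5.609
  bounce: vy ← 0.5·5.609 = 2.804
Arc 4: start y=0.000, vy=2.804 → t=0.572, apex=0.401, x_land=100.603, impact vy=-2.804
  bounce: vy ← 0.5·2.804 = 1.402
Arc 5: start y=0.000, vy=1.402 → t=0.286, apex=0.100, x_land=104.150, impact vy=-1.402
  bounce: vy ← 0.5·1.402 = 0.701
Arc 6: start y=0.000, vy=0.701 → t=0.143, apex=0.025, x_land=105.924, impact vy=-0.701
  bounce: vy ← 0.5·0.701 = 0.351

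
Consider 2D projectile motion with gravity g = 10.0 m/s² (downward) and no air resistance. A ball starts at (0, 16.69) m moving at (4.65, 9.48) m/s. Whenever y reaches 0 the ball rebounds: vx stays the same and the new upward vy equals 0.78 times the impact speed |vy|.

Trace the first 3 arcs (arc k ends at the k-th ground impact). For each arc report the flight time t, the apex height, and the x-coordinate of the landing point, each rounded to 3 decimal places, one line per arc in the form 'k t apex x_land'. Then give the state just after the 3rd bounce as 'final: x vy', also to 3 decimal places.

Arc 1: start y=16.690, vy=9.480 → t=3.006, apex=21.184, x_land=13.979, impact vy=-20.583
  bounce: vy ← 0.78·20.583 = 16.055
Arc 2: start y=0.000, vy=16.055 → t=3.211, apex=12.888, x_land=28.911, impact vy=-16.055
  bounce: vy ← 0.78·16.055 = 12.523
Arc 3: start y=0.000, vy=12.523 → t=2.505, apex=7.841, x_land=40.557, impact vy=-12.523
  bounce: vy ← 0.78·12.523 = 9.768

1 3.006 21.184 13.979
2 3.211 12.888 28.911
3 2.505 7.841 40.557
final: 40.557 9.768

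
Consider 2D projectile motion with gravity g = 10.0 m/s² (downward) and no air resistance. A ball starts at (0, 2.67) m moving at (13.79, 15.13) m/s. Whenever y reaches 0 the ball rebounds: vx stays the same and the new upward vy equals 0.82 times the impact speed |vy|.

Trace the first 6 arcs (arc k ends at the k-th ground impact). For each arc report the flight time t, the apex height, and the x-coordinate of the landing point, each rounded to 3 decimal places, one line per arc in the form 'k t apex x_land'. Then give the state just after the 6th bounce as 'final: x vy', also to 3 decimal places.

Arc 1: start y=2.670, vy=15.130 → t=3.193, apex=14.116, x_land=44.035, impact vy=-16.802
  bounce: vy ← 0.82·16.802 = 13.778
Arc 2: start y=0.000, vy=13.778 → t=2.756, apex=9.491, x_land=82.034, impact vy=-13.778
  bounce: vy ← 0.82·13.778 = 11.298
Arc 3: start y=0.000, vy=11.298 → t=2.260, apex=6.382, x_land=113.194, impact vy=-11.298
  bounce: vy ← 0.82·11.298 = 9.264
Arc 4: start y=0.000, vy=9.264 → t=1.853, apex=4.291, x_land=138.744, impact vy=-9.264
  bounce: vy ← 0.82·9.264 = 7.597
Arc 5: start y=0.000, vy=7.597 → t=1.519, apex=2.885, x_land=159.696, impact vy=-7.597
  bounce: vy ← 0.82·7.597 = 6.229
Arc 6: start y=0.000, vy=6.229 → t=1.246, apex=1.940, x_land=176.876, impact vy=-6.229
  bounce: vy ← 0.82·6.229 = 5.108

1 3.193 14.116 44.035
2 2.756 9.491 82.034
3 2.260 6.382 113.194
4 1.853 4.291 138.744
5 1.519 2.885 159.696
6 1.246 1.940 176.876
final: 176.876 5.108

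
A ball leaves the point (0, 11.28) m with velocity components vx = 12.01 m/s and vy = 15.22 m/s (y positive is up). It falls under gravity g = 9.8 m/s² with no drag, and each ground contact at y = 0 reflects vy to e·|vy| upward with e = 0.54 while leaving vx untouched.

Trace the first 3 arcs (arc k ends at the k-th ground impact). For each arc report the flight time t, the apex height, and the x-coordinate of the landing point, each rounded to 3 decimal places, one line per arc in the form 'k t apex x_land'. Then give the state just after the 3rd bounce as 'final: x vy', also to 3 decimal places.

1 3.724 23.099 44.728
2 2.345 6.736 72.890
3 1.266 1.964 88.098
final: 88.098 3.350

Arc 1: start y=11.280, vy=15.220 → t=3.724, apex=23.099, x_land=44.728, impact vy=-21.278
  bounce: vy ← 0.54·21.278 = 11.490
Arc 2: start y=0.000, vy=11.490 → t=2.345, apex=6.736, x_land=72.890, impact vy=-11.490
  bounce: vy ← 0.54·11.490 = 6.205
Arc 3: start y=0.000, vy=6.205 → t=1.266, apex=1.964, x_land=88.098, impact vy=-6.205
  bounce: vy ← 0.54·6.205 = 3.350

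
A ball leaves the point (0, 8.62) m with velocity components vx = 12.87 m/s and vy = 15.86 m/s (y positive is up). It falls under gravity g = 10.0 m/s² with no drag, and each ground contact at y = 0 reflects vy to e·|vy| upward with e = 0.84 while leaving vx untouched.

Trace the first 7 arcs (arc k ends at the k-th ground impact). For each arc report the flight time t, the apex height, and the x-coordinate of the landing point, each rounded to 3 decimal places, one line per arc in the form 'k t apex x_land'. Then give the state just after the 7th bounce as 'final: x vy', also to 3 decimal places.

1 3.645 21.197 46.911
2 3.459 14.957 91.429
3 2.906 10.553 128.825
4 2.441 7.446 160.237
5 2.050 5.254 186.623
6 1.722 3.707 208.788
7 1.447 2.616 227.406
final: 227.406 6.076

Arc 1: start y=8.620, vy=15.860 → t=3.645, apex=21.197, x_land=46.911, impact vy=-20.590
  bounce: vy ← 0.84·20.590 = 17.295
Arc 2: start y=0.000, vy=17.295 → t=3.459, apex=14.957, x_land=91.429, impact vy=-17.295
  bounce: vy ← 0.84·17.295 = 14.528
Arc 3: start y=0.000, vy=14.528 → t=2.906, apex=10.553, x_land=128.825, impact vy=-14.528
  bounce: vy ← 0.84·14.528 = 12.204
Arc 4: start y=0.000, vy=12.204 → t=2.441, apex=7.446, x_land=160.237, impact vy=-12.204
  bounce: vy ← 0.84·12.204 = 10.251
Arc 5: start y=0.000, vy=10.251 → t=2.050, apex=5.254, x_land=186.623, impact vy=-10.251
  bounce: vy ← 0.84·10.251 = 8.611
Arc 6: start y=0.000, vy=8.611 → t=1.722, apex=3.707, x_land=208.788, impact vy=-8.611
  bounce: vy ← 0.84·8.611 = 7.233
Arc 7: start y=0.000, vy=7.233 → t=1.447, apex=2.616, x_land=227.406, impact vy=-7.233
  bounce: vy ← 0.84·7.233 = 6.076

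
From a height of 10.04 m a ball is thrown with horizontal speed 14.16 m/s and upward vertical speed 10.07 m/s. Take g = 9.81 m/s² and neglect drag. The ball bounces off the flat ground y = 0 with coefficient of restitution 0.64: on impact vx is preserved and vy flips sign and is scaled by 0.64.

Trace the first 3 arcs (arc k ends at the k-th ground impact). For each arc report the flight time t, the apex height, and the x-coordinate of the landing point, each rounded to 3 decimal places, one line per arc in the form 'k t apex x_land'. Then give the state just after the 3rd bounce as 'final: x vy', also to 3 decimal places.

Arc 1: start y=10.040, vy=10.070 → t=2.787, apex=15.208, x_land=39.469, impact vy=-17.274
  bounce: vy ← 0.64·17.274 = 11.055
Arc 2: start y=0.000, vy=11.055 → t=2.254, apex=6.229, x_land=71.384, impact vy=-11.055
  bounce: vy ← 0.64·11.055 = 7.075
Arc 3: start y=0.000, vy=7.075 → t=1.442, apex=2.552, x_land=91.810, impact vy=-7.075
  bounce: vy ← 0.64·7.075 = 4.528

1 2.787 15.208 39.469
2 2.254 6.229 71.384
3 1.442 2.552 91.810
final: 91.810 4.528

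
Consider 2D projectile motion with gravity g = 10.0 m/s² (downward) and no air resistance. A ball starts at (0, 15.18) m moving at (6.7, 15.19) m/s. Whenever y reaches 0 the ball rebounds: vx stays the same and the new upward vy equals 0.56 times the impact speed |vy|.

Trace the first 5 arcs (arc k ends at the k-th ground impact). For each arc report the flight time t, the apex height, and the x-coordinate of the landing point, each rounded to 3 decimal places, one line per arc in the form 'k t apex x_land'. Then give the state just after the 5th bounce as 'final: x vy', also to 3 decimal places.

1 3.831 26.717 25.665
2 2.589 8.378 43.011
3 1.450 2.627 52.725
4 0.812 0.824 58.164
5 0.455 0.258 61.211
final: 61.211 1.273

Arc 1: start y=15.180, vy=15.190 → t=3.831, apex=26.717, x_land=25.665, impact vy=-23.116
  bounce: vy ← 0.56·23.116 = 12.945
Arc 2: start y=0.000, vy=12.945 → t=2.589, apex=8.378, x_land=43.011, impact vy=-12.945
  bounce: vy ← 0.56·12.945 = 7.249
Arc 3: start y=0.000, vy=7.249 → t=1.450, apex=2.627, x_land=52.725, impact vy=-7.249
  bounce: vy ← 0.56·7.249 = 4.059
Arc 4: start y=0.000, vy=4.059 → t=0.812, apex=0.824, x_land=58.164, impact vy=-4.059
  bounce: vy ← 0.56·4.059 = 2.273
Arc 5: start y=0.000, vy=2.273 → t=0.455, apex=0.258, x_land=61.211, impact vy=-2.273
  bounce: vy ← 0.56·2.273 = 1.273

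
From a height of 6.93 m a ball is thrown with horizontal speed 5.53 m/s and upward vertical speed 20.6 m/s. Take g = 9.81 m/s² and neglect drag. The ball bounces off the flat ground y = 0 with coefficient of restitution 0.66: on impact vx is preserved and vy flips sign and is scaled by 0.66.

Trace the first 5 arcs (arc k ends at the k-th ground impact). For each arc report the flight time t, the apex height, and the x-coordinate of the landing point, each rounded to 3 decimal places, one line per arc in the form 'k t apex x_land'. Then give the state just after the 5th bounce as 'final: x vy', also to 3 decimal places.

1 4.513 28.559 24.956
2 3.185 12.440 42.570
3 2.102 5.419 54.195
4 1.387 2.361 61.867
5 0.916 1.028 66.931
final: 66.931 2.964

Arc 1: start y=6.930, vy=20.600 → t=4.513, apex=28.559, x_land=24.956, impact vy=-23.671
  bounce: vy ← 0.66·23.671 = 15.623
Arc 2: start y=0.000, vy=15.623 → t=3.185, apex=12.440, x_land=42.570, impact vy=-15.623
  bounce: vy ← 0.66·15.623 = 10.311
Arc 3: start y=0.000, vy=10.311 → t=2.102, apex=5.419, x_land=54.195, impact vy=-10.311
  bounce: vy ← 0.66·10.311 = 6.805
Arc 4: start y=0.000, vy=6.805 → t=1.387, apex=2.361, x_land=61.867, impact vy=-6.805
  bounce: vy ← 0.66·6.805 = 4.492
Arc 5: start y=0.000, vy=4.492 → t=0.916, apex=1.028, x_land=66.931, impact vy=-4.492
  bounce: vy ← 0.66·4.492 = 2.964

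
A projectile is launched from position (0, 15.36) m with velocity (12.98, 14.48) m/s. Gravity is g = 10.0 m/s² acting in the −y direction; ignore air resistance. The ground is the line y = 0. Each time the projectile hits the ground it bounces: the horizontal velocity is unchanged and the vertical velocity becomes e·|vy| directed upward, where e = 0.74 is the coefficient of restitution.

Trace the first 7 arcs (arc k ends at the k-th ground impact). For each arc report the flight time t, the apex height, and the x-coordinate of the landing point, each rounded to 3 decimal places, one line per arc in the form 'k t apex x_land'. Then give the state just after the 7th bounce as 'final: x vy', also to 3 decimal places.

Arc 1: start y=15.360, vy=14.480 → t=3.721, apex=25.844, x_land=48.305, impact vy=-22.735
  bounce: vy ← 0.74·22.735 = 16.824
Arc 2: start y=0.000, vy=16.824 → t=3.365, apex=14.152, x_land=91.979, impact vy=-16.824
  bounce: vy ← 0.74·16.824 = 12.450
Arc 3: start y=0.000, vy=12.450 → t=2.490, apex=7.750, x_land=124.298, impact vy=-12.450
  bounce: vy ← 0.74·12.450 = 9.213
Arc 4: start y=0.000, vy=9.213 → t=1.843, apex=4.244, x_land=148.214, impact vy=-9.213
  bounce: vy ← 0.74·9.213 = 6.817
Arc 5: start y=0.000, vy=6.817 → t=1.363, apex=2.324, x_land=165.912, impact vy=-6.817
  bounce: vy ← 0.74·6.817 = 5.045
Arc 6: start y=0.000, vy=5.045 → t=1.009, apex=1.273, x_land=179.009, impact vy=-5.045
  bounce: vy ← 0.74·5.045 = 3.733
Arc 7: start y=0.000, vy=3.733 → t=0.747, apex=0.697, x_land=188.700, impact vy=-3.733
  bounce: vy ← 0.74·3.733 = 2.763

1 3.721 25.844 48.305
2 3.365 14.152 91.979
3 2.490 7.750 124.298
4 1.843 4.244 148.214
5 1.363 2.324 165.912
6 1.009 1.273 179.009
7 0.747 0.697 188.700
final: 188.700 2.763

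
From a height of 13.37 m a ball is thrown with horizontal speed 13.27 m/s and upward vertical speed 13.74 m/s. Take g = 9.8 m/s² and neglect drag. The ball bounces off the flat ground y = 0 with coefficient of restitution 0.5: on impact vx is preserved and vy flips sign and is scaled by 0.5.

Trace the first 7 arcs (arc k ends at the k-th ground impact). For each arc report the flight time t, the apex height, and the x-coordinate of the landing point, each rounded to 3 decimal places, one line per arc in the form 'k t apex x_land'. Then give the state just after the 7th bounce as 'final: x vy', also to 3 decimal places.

Arc 1: start y=13.370, vy=13.740 → t=3.569, apex=23.002, x_land=47.356, impact vy=-21.233
  bounce: vy ← 0.5·21.233 = 10.616
Arc 2: start y=0.000, vy=10.616 → t=2.167, apex=5.751, x_land=76.107, impact vy=-10.616
  bounce: vy ← 0.5·10.616 = 5.308
Arc 3: start y=0.000, vy=5.308 → t=1.083, apex=1.438, x_land=90.483, impact vy=-5.308
  bounce: vy ← 0.5·5.308 = 2.654
Arc 4: start y=0.000, vy=2.654 → t=0.542, apex=0.359, x_land=97.671, impact vy=-2.654
  bounce: vy ← 0.5·2.654 = 1.327
Arc 5: start y=0.000, vy=1.327 → t=0.271, apex=0.090, x_land=101.265, impact vy=-1.327
  bounce: vy ← 0.5·1.327 = 0.664
Arc 6: start y=0.000, vy=0.664 → t=0.135, apex=0.022, x_land=103.062, impact vy=-0.664
  bounce: vy ← 0.5·0.664 = 0.332
Arc 7: start y=0.000, vy=0.332 → t=0.068, apex=0.006, x_land=103.960, impact vy=-0.332
  bounce: vy ← 0.5·0.332 = 0.166

1 3.569 23.002 47.356
2 2.167 5.751 76.107
3 1.083 1.438 90.483
4 0.542 0.359 97.671
5 0.271 0.090 101.265
6 0.135 0.022 103.062
7 0.068 0.006 103.960
final: 103.960 0.166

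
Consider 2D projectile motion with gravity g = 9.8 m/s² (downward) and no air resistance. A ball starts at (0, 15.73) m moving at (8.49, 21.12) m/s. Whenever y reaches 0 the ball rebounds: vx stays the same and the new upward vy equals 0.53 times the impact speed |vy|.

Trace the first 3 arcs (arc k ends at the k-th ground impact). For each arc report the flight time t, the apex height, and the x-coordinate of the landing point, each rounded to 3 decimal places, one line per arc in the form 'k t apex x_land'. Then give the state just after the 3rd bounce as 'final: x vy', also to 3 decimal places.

1 4.958 38.488 42.091
2 2.971 10.811 67.313
3 1.575 3.037 80.681
final: 80.681 4.089

Arc 1: start y=15.730, vy=21.120 → t=4.958, apex=38.488, x_land=42.091, impact vy=-27.466
  bounce: vy ← 0.53·27.466 = 14.557
Arc 2: start y=0.000, vy=14.557 → t=2.971, apex=10.811, x_land=67.313, impact vy=-14.557
  bounce: vy ← 0.53·14.557 = 7.715
Arc 3: start y=0.000, vy=7.715 → t=1.575, apex=3.037, x_land=80.681, impact vy=-7.715
  bounce: vy ← 0.53·7.715 = 4.089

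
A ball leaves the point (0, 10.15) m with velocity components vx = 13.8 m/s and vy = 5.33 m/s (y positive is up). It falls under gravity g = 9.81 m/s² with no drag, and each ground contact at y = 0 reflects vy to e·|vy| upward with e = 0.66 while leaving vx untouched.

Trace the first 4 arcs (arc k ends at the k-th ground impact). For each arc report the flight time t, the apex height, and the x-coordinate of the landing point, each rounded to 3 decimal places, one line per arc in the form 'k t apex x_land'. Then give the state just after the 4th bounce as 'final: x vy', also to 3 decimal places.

Arc 1: start y=10.150, vy=5.330 → t=2.081, apex=11.598, x_land=28.718, impact vy=-15.085
  bounce: vy ← 0.66·15.085 = 9.956
Arc 2: start y=0.000, vy=9.956 → t=2.030, apex=5.052, x_land=56.729, impact vy=-9.956
  bounce: vy ← 0.66·9.956 = 6.571
Arc 3: start y=0.000, vy=6.571 → t=1.340, apex=2.201, x_land=75.216, impact vy=-6.571
  bounce: vy ← 0.66·6.571 = 4.337
Arc 4: start y=0.000, vy=4.337 → t=0.884, apex=0.959, x_land=87.417, impact vy=-4.337
  bounce: vy ← 0.66·4.337 = 2.862

1 2.081 11.598 28.718
2 2.030 5.052 56.729
3 1.340 2.201 75.216
4 0.884 0.959 87.417
final: 87.417 2.862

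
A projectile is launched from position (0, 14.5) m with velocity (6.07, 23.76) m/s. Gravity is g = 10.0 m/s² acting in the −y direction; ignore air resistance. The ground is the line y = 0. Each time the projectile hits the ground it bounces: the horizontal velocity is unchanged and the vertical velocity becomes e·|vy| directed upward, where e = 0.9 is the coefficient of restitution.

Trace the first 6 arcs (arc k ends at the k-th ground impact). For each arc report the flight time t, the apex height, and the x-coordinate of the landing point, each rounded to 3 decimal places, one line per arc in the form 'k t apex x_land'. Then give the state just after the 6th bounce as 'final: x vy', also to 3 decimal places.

1 5.299 42.727 32.166
2 5.262 34.609 64.106
3 4.736 28.033 92.851
4 4.262 22.707 118.722
5 3.836 18.393 142.006
6 3.452 14.898 162.961
final: 162.961 15.535

Arc 1: start y=14.500, vy=23.760 → t=5.299, apex=42.727, x_land=32.166, impact vy=-29.232
  bounce: vy ← 0.9·29.232 = 26.309
Arc 2: start y=0.000, vy=26.309 → t=5.262, apex=34.609, x_land=64.106, impact vy=-26.309
  bounce: vy ← 0.9·26.309 = 23.678
Arc 3: start y=0.000, vy=23.678 → t=4.736, apex=28.033, x_land=92.851, impact vy=-23.678
  bounce: vy ← 0.9·23.678 = 21.310
Arc 4: start y=0.000, vy=21.310 → t=4.262, apex=22.707, x_land=118.722, impact vy=-21.310
  bounce: vy ← 0.9·21.310 = 19.179
Arc 5: start y=0.000, vy=19.179 → t=3.836, apex=18.393, x_land=142.006, impact vy=-19.179
  bounce: vy ← 0.9·19.179 = 17.261
Arc 6: start y=0.000, vy=17.261 → t=3.452, apex=14.898, x_land=162.961, impact vy=-17.261
  bounce: vy ← 0.9·17.261 = 15.535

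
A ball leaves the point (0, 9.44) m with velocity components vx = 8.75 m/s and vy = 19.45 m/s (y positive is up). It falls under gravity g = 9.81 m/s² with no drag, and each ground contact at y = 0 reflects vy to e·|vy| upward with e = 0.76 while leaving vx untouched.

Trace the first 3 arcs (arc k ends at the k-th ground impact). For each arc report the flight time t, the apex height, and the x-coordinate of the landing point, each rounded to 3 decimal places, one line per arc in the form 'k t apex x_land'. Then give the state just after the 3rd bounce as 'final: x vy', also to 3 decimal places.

Arc 1: start y=9.440, vy=19.450 → t=4.402, apex=28.721, x_land=38.522, impact vy=-23.738
  bounce: vy ← 0.76·23.738 = 18.041
Arc 2: start y=0.000, vy=18.041 → t=3.678, apex=16.590, x_land=70.705, impact vy=-18.041
  bounce: vy ← 0.76·18.041 = 13.711
Arc 3: start y=0.000, vy=13.711 → t=2.795, apex=9.582, x_land=95.165, impact vy=-13.711
  bounce: vy ← 0.76·13.711 = 10.421

1 4.402 28.721 38.522
2 3.678 16.590 70.705
3 2.795 9.582 95.165
final: 95.165 10.421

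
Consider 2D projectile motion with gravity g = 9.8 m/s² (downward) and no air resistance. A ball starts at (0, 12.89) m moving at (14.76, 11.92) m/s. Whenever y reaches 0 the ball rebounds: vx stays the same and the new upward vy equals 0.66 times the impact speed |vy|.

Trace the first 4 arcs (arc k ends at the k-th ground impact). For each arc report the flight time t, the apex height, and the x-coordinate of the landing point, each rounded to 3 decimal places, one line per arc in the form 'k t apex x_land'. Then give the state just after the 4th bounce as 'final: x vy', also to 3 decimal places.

Arc 1: start y=12.890, vy=11.920 → t=3.244, apex=20.139, x_land=47.876, impact vy=-19.868
  bounce: vy ← 0.66·19.868 = 13.113
Arc 2: start y=0.000, vy=13.113 → t=2.676, apex=8.773, x_land=87.375, impact vy=-13.113
  bounce: vy ← 0.66·13.113 = 8.654
Arc 3: start y=0.000, vy=8.654 → t=1.766, apex=3.821, x_land=113.444, impact vy=-8.654
  bounce: vy ← 0.66·8.654 = 5.712
Arc 4: start y=0.000, vy=5.712 → t=1.166, apex=1.665, x_land=130.650, impact vy=-5.712
  bounce: vy ← 0.66·5.712 = 3.770

1 3.244 20.139 47.876
2 2.676 8.773 87.375
3 1.766 3.821 113.444
4 1.166 1.665 130.650
final: 130.650 3.770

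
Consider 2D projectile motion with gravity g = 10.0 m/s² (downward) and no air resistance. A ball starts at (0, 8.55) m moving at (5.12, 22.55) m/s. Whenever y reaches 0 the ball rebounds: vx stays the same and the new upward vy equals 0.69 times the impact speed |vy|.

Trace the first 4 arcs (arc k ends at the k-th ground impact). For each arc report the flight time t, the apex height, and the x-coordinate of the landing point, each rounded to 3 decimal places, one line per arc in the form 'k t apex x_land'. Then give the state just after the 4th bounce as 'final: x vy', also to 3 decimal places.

1 4.862 33.975 24.892
2 3.597 16.176 43.310
3 2.482 7.701 56.019
4 1.713 3.667 64.787
final: 64.787 5.909

Arc 1: start y=8.550, vy=22.550 → t=4.862, apex=33.975, x_land=24.892, impact vy=-26.067
  bounce: vy ← 0.69·26.067 = 17.986
Arc 2: start y=0.000, vy=17.986 → t=3.597, apex=16.176, x_land=43.310, impact vy=-17.986
  bounce: vy ← 0.69·17.986 = 12.411
Arc 3: start y=0.000, vy=12.411 → t=2.482, apex=7.701, x_land=56.019, impact vy=-12.411
  bounce: vy ← 0.69·12.411 = 8.563
Arc 4: start y=0.000, vy=8.563 → t=1.713, apex=3.667, x_land=64.787, impact vy=-8.563
  bounce: vy ← 0.69·8.563 = 5.909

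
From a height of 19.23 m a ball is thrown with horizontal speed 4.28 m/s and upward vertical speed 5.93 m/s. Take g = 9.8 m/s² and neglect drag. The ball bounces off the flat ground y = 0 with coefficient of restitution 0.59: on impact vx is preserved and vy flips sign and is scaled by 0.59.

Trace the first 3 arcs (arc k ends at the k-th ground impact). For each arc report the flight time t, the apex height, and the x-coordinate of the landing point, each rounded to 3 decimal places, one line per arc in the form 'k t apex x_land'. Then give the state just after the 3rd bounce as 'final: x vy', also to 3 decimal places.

1 2.676 21.024 11.455
2 2.444 7.318 21.917
3 1.442 2.548 28.089
final: 28.089 4.169

Arc 1: start y=19.230, vy=5.930 → t=2.676, apex=21.024, x_land=11.455, impact vy=-20.300
  bounce: vy ← 0.59·20.300 = 11.977
Arc 2: start y=0.000, vy=11.977 → t=2.444, apex=7.318, x_land=21.917, impact vy=-11.977
  bounce: vy ← 0.59·11.977 = 7.066
Arc 3: start y=0.000, vy=7.066 → t=1.442, apex=2.548, x_land=28.089, impact vy=-7.066
  bounce: vy ← 0.59·7.066 = 4.169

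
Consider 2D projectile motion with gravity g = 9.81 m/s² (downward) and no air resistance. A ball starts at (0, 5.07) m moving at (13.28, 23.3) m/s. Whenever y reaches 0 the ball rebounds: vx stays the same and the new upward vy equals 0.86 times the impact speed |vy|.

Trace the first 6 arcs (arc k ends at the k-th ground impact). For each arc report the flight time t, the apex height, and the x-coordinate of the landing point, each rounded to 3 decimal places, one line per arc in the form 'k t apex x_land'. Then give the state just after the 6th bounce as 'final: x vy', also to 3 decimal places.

1 4.959 32.740 65.852
2 4.444 24.215 124.865
3 3.822 17.909 175.616
4 3.287 13.246 219.262
5 2.826 9.796 256.797
6 2.431 7.245 289.078
final: 289.078 10.254

Arc 1: start y=5.070, vy=23.300 → t=4.959, apex=32.740, x_land=65.852, impact vy=-25.345
  bounce: vy ← 0.86·25.345 = 21.797
Arc 2: start y=0.000, vy=21.797 → t=4.444, apex=24.215, x_land=124.865, impact vy=-21.797
  bounce: vy ← 0.86·21.797 = 18.745
Arc 3: start y=0.000, vy=18.745 → t=3.822, apex=17.909, x_land=175.616, impact vy=-18.745
  bounce: vy ← 0.86·18.745 = 16.121
Arc 4: start y=0.000, vy=16.121 → t=3.287, apex=13.246, x_land=219.262, impact vy=-16.121
  bounce: vy ← 0.86·16.121 = 13.864
Arc 5: start y=0.000, vy=13.864 → t=2.826, apex=9.796, x_land=256.797, impact vy=-13.864
  bounce: vy ← 0.86·13.864 = 11.923
Arc 6: start y=0.000, vy=11.923 → t=2.431, apex=7.245, x_land=289.078, impact vy=-11.923
  bounce: vy ← 0.86·11.923 = 10.254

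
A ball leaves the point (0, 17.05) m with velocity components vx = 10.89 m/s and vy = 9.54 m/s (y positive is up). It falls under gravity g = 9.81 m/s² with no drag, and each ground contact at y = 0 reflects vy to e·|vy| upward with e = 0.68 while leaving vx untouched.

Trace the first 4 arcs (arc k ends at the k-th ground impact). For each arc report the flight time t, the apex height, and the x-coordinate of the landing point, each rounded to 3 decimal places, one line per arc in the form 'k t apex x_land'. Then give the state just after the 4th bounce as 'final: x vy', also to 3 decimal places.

1 3.075 21.689 33.490
2 2.860 10.029 64.633
3 1.945 4.637 85.810
4 1.322 2.144 100.211
final: 100.211 4.411

Arc 1: start y=17.050, vy=9.540 → t=3.075, apex=21.689, x_land=33.490, impact vy=-20.628
  bounce: vy ← 0.68·20.628 = 14.027
Arc 2: start y=0.000, vy=14.027 → t=2.860, apex=10.029, x_land=64.633, impact vy=-14.027
  bounce: vy ← 0.68·14.027 = 9.539
Arc 3: start y=0.000, vy=9.539 → t=1.945, apex=4.637, x_land=85.810, impact vy=-9.539
  bounce: vy ← 0.68·9.539 = 6.486
Arc 4: start y=0.000, vy=6.486 → t=1.322, apex=2.144, x_land=100.211, impact vy=-6.486
  bounce: vy ← 0.68·6.486 = 4.411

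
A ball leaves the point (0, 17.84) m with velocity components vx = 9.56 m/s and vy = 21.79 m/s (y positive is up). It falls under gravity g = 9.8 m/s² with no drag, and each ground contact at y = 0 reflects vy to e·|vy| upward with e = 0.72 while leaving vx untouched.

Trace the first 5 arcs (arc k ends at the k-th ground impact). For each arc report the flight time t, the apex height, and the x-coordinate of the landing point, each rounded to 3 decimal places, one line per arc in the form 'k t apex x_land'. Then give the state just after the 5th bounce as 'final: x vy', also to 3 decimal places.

Arc 1: start y=17.840, vy=21.790 → t=5.153, apex=42.065, x_land=49.267, impact vy=-28.714
  bounce: vy ← 0.72·28.714 = 20.674
Arc 2: start y=0.000, vy=20.674 → t=4.219, apex=21.806, x_land=89.602, impact vy=-20.674
  bounce: vy ← 0.72·20.674 = 14.885
Arc 3: start y=0.000, vy=14.885 → t=3.038, apex=11.304, x_land=118.643, impact vy=-14.885
  bounce: vy ← 0.72·14.885 = 10.717
Arc 4: start y=0.000, vy=10.717 → t=2.187, apex=5.860, x_land=139.552, impact vy=-10.717
  bounce: vy ← 0.72·10.717 = 7.716
Arc 5: start y=0.000, vy=7.716 → t=1.575, apex=3.038, x_land=154.607, impact vy=-7.716
  bounce: vy ← 0.72·7.716 = 5.556

1 5.153 42.065 49.267
2 4.219 21.806 89.602
3 3.038 11.304 118.643
4 2.187 5.860 139.552
5 1.575 3.038 154.607
final: 154.607 5.556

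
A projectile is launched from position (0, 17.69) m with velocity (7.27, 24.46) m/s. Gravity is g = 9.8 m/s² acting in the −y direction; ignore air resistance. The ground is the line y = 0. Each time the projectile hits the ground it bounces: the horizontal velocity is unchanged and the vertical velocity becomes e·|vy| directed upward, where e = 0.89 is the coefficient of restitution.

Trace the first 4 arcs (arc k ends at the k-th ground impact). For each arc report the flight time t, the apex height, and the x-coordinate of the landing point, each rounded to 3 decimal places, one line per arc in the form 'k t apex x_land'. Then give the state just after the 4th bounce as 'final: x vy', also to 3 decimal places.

1 5.633 48.215 40.950
2 5.584 38.191 81.543
3 4.969 30.251 117.670
4 4.423 23.962 149.824
final: 149.824 19.288

Arc 1: start y=17.690, vy=24.460 → t=5.633, apex=48.215, x_land=40.950, impact vy=-30.741
  bounce: vy ← 0.89·30.741 = 27.360
Arc 2: start y=0.000, vy=27.360 → t=5.584, apex=38.191, x_land=81.543, impact vy=-27.360
  bounce: vy ← 0.89·27.360 = 24.350
Arc 3: start y=0.000, vy=24.350 → t=4.969, apex=30.251, x_land=117.670, impact vy=-24.350
  bounce: vy ← 0.89·24.350 = 21.672
Arc 4: start y=0.000, vy=21.672 → t=4.423, apex=23.962, x_land=149.824, impact vy=-21.672
  bounce: vy ← 0.89·21.672 = 19.288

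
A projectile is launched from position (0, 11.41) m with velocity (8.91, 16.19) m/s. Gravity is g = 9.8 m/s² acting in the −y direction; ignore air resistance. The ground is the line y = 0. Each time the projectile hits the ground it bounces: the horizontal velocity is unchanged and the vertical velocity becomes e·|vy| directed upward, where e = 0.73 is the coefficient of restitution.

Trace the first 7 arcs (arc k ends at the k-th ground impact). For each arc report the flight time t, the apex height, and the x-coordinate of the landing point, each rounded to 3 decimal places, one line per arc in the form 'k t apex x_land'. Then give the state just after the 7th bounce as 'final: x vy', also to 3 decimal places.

1 3.901 24.783 34.758
2 3.283 13.207 64.014
3 2.397 7.038 85.370
4 1.750 3.751 100.961
5 1.277 1.999 112.342
6 0.932 1.065 120.650
7 0.681 0.568 126.715
final: 126.715 2.435

Arc 1: start y=11.410, vy=16.190 → t=3.901, apex=24.783, x_land=34.758, impact vy=-22.040
  bounce: vy ← 0.73·22.040 = 16.089
Arc 2: start y=0.000, vy=16.089 → t=3.283, apex=13.207, x_land=64.014, impact vy=-16.089
  bounce: vy ← 0.73·16.089 = 11.745
Arc 3: start y=0.000, vy=11.745 → t=2.397, apex=7.038, x_land=85.370, impact vy=-11.745
  bounce: vy ← 0.73·11.745 = 8.574
Arc 4: start y=0.000, vy=8.574 → t=1.750, apex=3.751, x_land=100.961, impact vy=-8.574
  bounce: vy ← 0.73·8.574 = 6.259
Arc 5: start y=0.000, vy=6.259 → t=1.277, apex=1.999, x_land=112.342, impact vy=-6.259
  bounce: vy ← 0.73·6.259 = 4.569
Arc 6: start y=0.000, vy=4.569 → t=0.932, apex=1.065, x_land=120.650, impact vy=-4.569
  bounce: vy ← 0.73·4.569 = 3.335
Arc 7: start y=0.000, vy=3.335 → t=0.681, apex=0.568, x_land=126.715, impact vy=-3.335
  bounce: vy ← 0.73·3.335 = 2.435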